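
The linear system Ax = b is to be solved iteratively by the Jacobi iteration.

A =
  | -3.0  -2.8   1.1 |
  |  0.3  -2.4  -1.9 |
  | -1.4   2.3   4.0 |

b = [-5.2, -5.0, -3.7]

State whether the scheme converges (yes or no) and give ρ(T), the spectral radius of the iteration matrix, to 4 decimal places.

Let D = diag(-3, -2.4, 4); L, U the strict triangles.
T_J = -D⁻¹(L+U): T[0,1] = -(-2.8)/(-3) = -0.9333; T[0,0] = 0.
  T[0,:] = [+0.0000 -0.9333 +0.3667]
  T[1,:] = [+0.1250 +0.0000 -0.7917]
  T[2,:] = [+0.3500 -0.5750 +0.0000]
|λ(T)| sorted: 0.8587, 0.5201, 0.5201.
spectral radius ρ = 0.8587; 0.8587 < 1: convergent.

yes, ρ = 0.8587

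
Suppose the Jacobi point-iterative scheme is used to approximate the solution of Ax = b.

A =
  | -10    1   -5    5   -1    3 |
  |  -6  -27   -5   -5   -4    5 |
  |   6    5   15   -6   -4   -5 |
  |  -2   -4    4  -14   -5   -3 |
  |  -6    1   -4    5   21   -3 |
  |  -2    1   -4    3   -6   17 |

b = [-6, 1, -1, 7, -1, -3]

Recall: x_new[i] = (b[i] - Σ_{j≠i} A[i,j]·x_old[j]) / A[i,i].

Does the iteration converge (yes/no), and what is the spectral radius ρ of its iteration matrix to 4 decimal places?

yes, ρ = 0.8235

A = D + L + U where D = diag(-10, -27, 15, -14, 21, 17).
Jacobi T = -D⁻¹(L+U): T[4,5] = -(-3)/(21) = +0.1429; T[4,4] = 0.
  T[0,:] = [+0.0000  +0.1000  -0.5000  +0.5000  -0.1000  +0.3000]
  T[1,:] = [-0.2222  +0.0000  -0.1852  -0.1852  -0.1481  +0.1852]
  T[2,:] = [-0.4000  -0.3333  +0.0000  +0.4000  +0.2667  +0.3333]
  T[3,:] = [-0.1429  -0.2857  +0.2857  +0.0000  -0.3571  -0.2143]
  T[4,:] = [+0.2857  -0.0476  +0.1905  -0.2381  +0.0000  +0.1429]
  T[5,:] = [+0.1176  -0.0588  +0.2353  -0.1765  +0.3529  +0.0000]
eigenvalue magnitudes: 0.8235, 0.5685, 0.3578, 0.3578, 0.3090, 0.0930.
ρ(T) = max|λ| = 0.8235; 0.8235 < 1 ⇒ converges.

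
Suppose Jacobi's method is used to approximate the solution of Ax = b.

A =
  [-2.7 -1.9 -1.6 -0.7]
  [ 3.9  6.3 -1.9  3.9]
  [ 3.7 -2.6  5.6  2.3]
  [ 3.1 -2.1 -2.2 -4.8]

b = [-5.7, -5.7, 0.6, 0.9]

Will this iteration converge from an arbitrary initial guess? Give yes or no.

A = D + L + U where D = diag(-2.7, 6.3, 5.6, -4.8).
T_J = -D⁻¹(L+U): T[0,2] = -(-1.6)/(-2.7) = -0.5926; T[0,0] = 0.
  T[0,:] = [+0.0000  -0.7037  -0.5926  -0.2593]
  T[1,:] = [-0.6190  +0.0000  +0.3016  -0.6190]
  T[2,:] = [-0.6607  +0.4643  +0.0000  -0.4107]
  T[3,:] = [+0.6458  -0.4375  -0.4583  +0.0000]
|eigenvalues of T|: 1.3797, 0.5440, 0.4362, 0.4362.
spectral radius ρ = 1.3797; 1.3797 > 1, so it fails to converge.

no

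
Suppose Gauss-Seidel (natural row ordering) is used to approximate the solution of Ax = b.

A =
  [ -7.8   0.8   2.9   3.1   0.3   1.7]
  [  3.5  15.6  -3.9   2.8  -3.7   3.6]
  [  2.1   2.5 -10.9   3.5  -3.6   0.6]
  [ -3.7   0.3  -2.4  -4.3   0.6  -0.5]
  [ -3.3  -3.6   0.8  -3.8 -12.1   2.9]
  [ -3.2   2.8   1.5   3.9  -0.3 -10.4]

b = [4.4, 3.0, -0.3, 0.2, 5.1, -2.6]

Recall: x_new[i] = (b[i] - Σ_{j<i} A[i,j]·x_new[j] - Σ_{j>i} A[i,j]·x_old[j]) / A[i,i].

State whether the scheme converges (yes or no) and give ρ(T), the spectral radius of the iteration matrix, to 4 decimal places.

Diagonal D = diag(-7.8, 15.6, -10.9, -4.3, -12.1, -10.4); L, U strict lower/upper.
GS T = -(D+L)⁻¹U: row 0 first, T[0,4] = -(0.3)/(-7.8) = +0.0385; later rows by forward substitution.
  T[0,:] = [+0.0000 +0.1026 +0.3718 +0.3974 +0.0385 +0.2179]
  T[1,:] = [+0.0000 -0.0230 +0.1666 -0.2687 +0.2286 -0.2797]
  T[2,:] = [+0.0000 +0.0145 +0.1098 +0.3361 -0.2704 +0.0329]
  T[3,:] = [+0.0000 -0.0979 -0.3696 -0.5483 +0.2733 -0.3417]
  T[4,:] = [+0.0000 +0.0106 -0.0276 +0.1659 -0.1822 +0.3729]
  T[5,:] = [+0.0000 -0.0727 -0.1915 -0.3565 +0.1184 -0.2765]
eigenvalue magnitudes: 0.8400, 0.1178, 0.1178, 0.1048, 0.0694, 0.0000.
spectral radius ρ = 0.8400; 0.8400 < 1: convergent.

yes, ρ = 0.8400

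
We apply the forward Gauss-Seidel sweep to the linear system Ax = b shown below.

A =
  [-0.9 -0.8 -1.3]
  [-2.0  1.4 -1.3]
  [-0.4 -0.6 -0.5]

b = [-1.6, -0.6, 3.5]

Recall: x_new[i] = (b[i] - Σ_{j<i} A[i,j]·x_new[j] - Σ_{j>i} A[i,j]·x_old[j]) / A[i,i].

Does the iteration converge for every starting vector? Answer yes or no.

no

Let D = diag(-0.9, 1.4, -0.5); L, U the strict triangles.
T_GS = -(D+L)⁻¹U: row 0 first, T[0,2] = -(-1.3)/(-0.9) = -1.4444; later rows by forward substitution.
  T[0,:] = [+0.0000  -0.8889  -1.4444]
  T[1,:] = [+0.0000  -1.2698  -1.1349]
  T[2,:] = [+0.0000  +2.2349  +2.5175]
moduli |λ_i(T)| = 1.6482, 0.4006, 0.0000.
ρ = 1.6482; 1.6482 > 1: divergent.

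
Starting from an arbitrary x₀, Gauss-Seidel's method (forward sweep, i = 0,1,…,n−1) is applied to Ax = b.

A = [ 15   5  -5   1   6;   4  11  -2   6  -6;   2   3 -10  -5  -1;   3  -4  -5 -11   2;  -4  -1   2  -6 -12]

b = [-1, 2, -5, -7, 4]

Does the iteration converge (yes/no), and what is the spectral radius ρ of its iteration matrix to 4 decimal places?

Write A = D+L+U with D = diag(15, 11, -10, -11, -12).
GS T = -(D+L)⁻¹U: row 0 first, T[0,1] = -(5)/(15) = -0.3333; later rows by forward substitution.
  T[0,:] = [+0.0000  -0.3333  +0.3333  -0.0667  -0.4000]
  T[1,:] = [+0.0000  +0.1212  +0.0606  -0.5212  +0.6909]
  T[2,:] = [+0.0000  -0.0303  +0.0848  -0.6697  +0.0273]
  T[3,:] = [+0.0000  -0.1212  +0.0303  +0.4758  -0.1909]
  T[4,:] = [+0.0000  +0.1566  -0.1172  -0.2838  +0.1758]
|eigenvalues of T|: 0.7802, 0.2472, 0.0976, 0.0976, 0.0000.
ρ(T) = max|λ| = 0.7802; 0.7802 < 1 ⇒ converges.

yes, ρ = 0.7802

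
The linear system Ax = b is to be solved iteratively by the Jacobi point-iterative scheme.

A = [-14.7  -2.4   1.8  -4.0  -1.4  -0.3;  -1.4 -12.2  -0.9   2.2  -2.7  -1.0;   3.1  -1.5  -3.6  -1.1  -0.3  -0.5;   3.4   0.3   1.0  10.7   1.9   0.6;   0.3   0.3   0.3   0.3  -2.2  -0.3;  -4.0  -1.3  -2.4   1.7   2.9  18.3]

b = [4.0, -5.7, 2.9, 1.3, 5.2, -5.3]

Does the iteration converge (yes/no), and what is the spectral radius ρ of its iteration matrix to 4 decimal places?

yes, ρ = 0.6258

Split A = D + L + U, D = diag(-14.7, -12.2, -3.6, 10.7, -2.2, 18.3).
Jacobi: T = -D⁻¹(L+U), T[3,1] = -(0.3)/(10.7) = -0.0280; T[3,3] = 0.
  T[0,:] = [+0.0000  -0.1633  +0.1224  -0.2721  -0.0952  -0.0204]
  T[1,:] = [-0.1148  +0.0000  -0.0738  +0.1803  -0.2213  -0.0820]
  T[2,:] = [+0.8611  -0.4167  +0.0000  -0.3056  -0.0833  -0.1389]
  T[3,:] = [-0.3178  -0.0280  -0.0935  +0.0000  -0.1776  -0.0561]
  T[4,:] = [+0.1364  +0.1364  +0.1364  +0.1364  +0.0000  -0.1364]
  T[5,:] = [+0.2186  +0.0710  +0.1311  -0.0929  -0.1585  +0.0000]
moduli |λ_i(T)| = 0.6258, 0.3914, 0.3914, 0.3784, 0.1531, 0.0646.
spectral radius ρ = 0.6258; 0.6258 < 1, so it converges for any x₀.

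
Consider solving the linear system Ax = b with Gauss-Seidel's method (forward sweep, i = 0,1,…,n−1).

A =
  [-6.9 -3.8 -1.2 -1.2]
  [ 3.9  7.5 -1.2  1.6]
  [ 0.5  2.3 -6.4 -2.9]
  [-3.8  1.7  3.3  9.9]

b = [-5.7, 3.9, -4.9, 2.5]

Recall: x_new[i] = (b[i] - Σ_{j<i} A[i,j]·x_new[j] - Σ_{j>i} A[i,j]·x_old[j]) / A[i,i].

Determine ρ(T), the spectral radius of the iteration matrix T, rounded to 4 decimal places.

0.6123

Split A = D + L + U, D = diag(-6.9, 7.5, -6.4, 9.9).
T_GS = -(D+L)⁻¹U: row 0 first, T[0,3] = -(-1.2)/(-6.9) = -0.1739; later rows by forward substitution.
  T[0,:] = [+0.0000  -0.5507  -0.1739  -0.1739]
  T[1,:] = [+0.0000  +0.2864  +0.2504  -0.1229]
  T[2,:] = [+0.0000  +0.0599  +0.0764  -0.5109]
  T[3,:] = [+0.0000  -0.2805  -0.1352  +0.1246]
moduli |λ_i(T)| = 0.6123, 0.1582, 0.1582, 0.0000.
ρ = 0.6123; 0.6123 < 1 ⇒ converges.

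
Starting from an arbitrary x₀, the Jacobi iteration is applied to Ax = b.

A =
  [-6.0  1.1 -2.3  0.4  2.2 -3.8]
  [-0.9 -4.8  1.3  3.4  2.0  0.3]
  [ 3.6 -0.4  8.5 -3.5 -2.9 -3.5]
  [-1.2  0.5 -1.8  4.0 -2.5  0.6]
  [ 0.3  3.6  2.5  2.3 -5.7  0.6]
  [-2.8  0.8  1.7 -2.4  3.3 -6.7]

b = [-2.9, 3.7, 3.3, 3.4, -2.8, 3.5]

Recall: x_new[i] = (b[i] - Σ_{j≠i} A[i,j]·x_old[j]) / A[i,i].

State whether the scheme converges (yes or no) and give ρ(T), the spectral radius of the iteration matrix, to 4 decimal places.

Write A = D+L+U with D = diag(-6, -4.8, 8.5, 4, -5.7, -6.7).
Jacobi T = -D⁻¹(L+U): T[0,5] = -(-3.8)/(-6) = -0.6333; T[0,0] = 0.
  T[0,:] = [+0.0000  +0.1833  -0.3833  +0.0667  +0.3667  -0.6333]
  T[1,:] = [-0.1875  +0.0000  +0.2708  +0.7083  +0.4167  +0.0625]
  T[2,:] = [-0.4235  +0.0471  +0.0000  +0.4118  +0.3412  +0.4118]
  T[3,:] = [+0.3000  -0.1250  +0.4500  +0.0000  +0.6250  -0.1500]
  T[4,:] = [+0.0526  +0.6316  +0.4386  +0.4035  +0.0000  +0.1053]
  T[5,:] = [-0.4179  +0.1194  +0.2537  -0.3582  +0.4925  +0.0000]
moduli |λ_i(T)| = 1.1887, 0.7977, 0.7708, 0.4998, 0.4998, 0.4605.
ρ = 1.1887; 1.1887 > 1, so it fails to converge.

no, ρ = 1.1887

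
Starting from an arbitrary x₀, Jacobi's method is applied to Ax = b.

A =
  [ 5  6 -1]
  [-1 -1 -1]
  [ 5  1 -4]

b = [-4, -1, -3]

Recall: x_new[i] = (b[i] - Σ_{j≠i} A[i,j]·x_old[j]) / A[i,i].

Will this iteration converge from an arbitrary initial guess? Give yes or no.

Let D = diag(5, -1, -4); L, U the strict triangles.
Jacobi T = -D⁻¹(L+U): T[1,0] = -(-1)/(-1) = -1.0000; T[1,1] = 0.
  T[0,:] = [+0.0000 -1.2000 +0.2000]
  T[1,:] = [-1.0000 +0.0000 -1.0000]
  T[2,:] = [+1.2500 +0.2500 +0.0000]
eigenvalue magnitudes: 1.4771, 0.9908, 0.9908.
spectral radius ρ = 1.4771; 1.4771 > 1 ⇒ diverges.

no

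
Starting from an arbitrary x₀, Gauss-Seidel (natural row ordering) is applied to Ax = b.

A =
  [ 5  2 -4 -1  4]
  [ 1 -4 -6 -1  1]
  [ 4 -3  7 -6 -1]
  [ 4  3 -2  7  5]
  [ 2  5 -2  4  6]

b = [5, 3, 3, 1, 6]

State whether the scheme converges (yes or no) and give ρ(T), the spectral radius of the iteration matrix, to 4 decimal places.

no, ρ = 1.1520

A = D + L + U where D = diag(5, -4, 7, 7, 6).
Gauss-Seidel: T = -(D+L)⁻¹U, row 0 first, T[0,2] = -(-4)/(5) = +0.8000; later rows by forward substitution.
  T[0,:] = [+0.0000  -0.4000  +0.8000  +0.2000  -0.8000]
  T[1,:] = [+0.0000  -0.1000  -1.3000  -0.2000  +0.0500]
  T[2,:] = [+0.0000  +0.1857  -1.0143  +0.6571  +0.6214]
  T[3,:] = [+0.0000  +0.3245  -0.1898  +0.1592  -0.1010]
  T[4,:] = [+0.0000  +0.0622  +0.6051  +0.2129  +0.4995]
|λ(T)| sorted: 1.1520, 0.4837, 0.4688, 0.4688, 0.0000.
ρ = 1.1520; 1.1520 > 1, so it fails to converge.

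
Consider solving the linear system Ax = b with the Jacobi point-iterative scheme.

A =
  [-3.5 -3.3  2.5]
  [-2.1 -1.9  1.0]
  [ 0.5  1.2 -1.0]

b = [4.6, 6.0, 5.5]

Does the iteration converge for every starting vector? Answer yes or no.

Write A = D+L+U with D = diag(-3.5, -1.9, -1).
Jacobi: T = -D⁻¹(L+U), T[1,2] = -(1)/(-1.9) = +0.5263; T[1,1] = 0.
  T[0,:] = [+0.0000  -0.9429  +0.7143]
  T[1,:] = [-1.1053  +0.0000  +0.5263]
  T[2,:] = [+0.5000  +1.2000  +0.0000]
|λ(T)| sorted: 1.6588, 0.8489, 0.8489.
ρ(T) = max|λ| = 1.6588; 1.6588 > 1 ⇒ diverges.

no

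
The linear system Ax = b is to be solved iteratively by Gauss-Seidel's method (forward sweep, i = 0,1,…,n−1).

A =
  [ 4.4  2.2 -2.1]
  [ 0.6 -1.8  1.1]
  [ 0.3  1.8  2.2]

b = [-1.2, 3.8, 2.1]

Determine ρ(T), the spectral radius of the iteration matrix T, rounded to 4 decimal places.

0.9078

Split A = D + L + U, D = diag(4.4, -1.8, 2.2).
GS T = -(D+L)⁻¹U: row 0 first, T[0,2] = -(-2.1)/(4.4) = +0.4773; later rows by forward substitution.
  T[0,:] = [+0.0000, -0.5000, +0.4773]
  T[1,:] = [+0.0000, -0.1667, +0.7702]
  T[2,:] = [+0.0000, +0.2045, -0.6952]
|roots of det(T-λI)|: 0.9078, 0.0459, 0.0000.
ρ(T) = max|λ| = 0.9078; 0.9078 < 1 ⇒ converges.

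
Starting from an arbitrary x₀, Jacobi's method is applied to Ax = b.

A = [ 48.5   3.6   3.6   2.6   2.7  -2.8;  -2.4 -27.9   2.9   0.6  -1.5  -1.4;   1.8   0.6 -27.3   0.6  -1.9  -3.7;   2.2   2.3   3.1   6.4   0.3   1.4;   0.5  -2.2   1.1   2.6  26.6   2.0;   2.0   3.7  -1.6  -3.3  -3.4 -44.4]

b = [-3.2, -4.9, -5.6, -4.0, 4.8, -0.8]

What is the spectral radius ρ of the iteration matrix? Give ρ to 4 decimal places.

Diagonal D = diag(48.5, -27.9, -27.3, 6.4, 26.6, -44.4); L, U strict lower/upper.
T_J = -D⁻¹(L+U): T[1,4] = -(-1.5)/(-27.9) = -0.0538; T[1,1] = 0.
  T[0,:] = [+0.0000, -0.0742, -0.0742, -0.0536, -0.0557, +0.0577]
  T[1,:] = [-0.0860, +0.0000, +0.1039, +0.0215, -0.0538, -0.0502]
  T[2,:] = [+0.0659, +0.0220, +0.0000, +0.0220, -0.0696, -0.1355]
  T[3,:] = [-0.3438, -0.3594, -0.4844, +0.0000, -0.0469, -0.2188]
  T[4,:] = [-0.0188, +0.0827, -0.0414, -0.0977, +0.0000, -0.0752]
  T[5,:] = [+0.0450, +0.0833, -0.0360, -0.0743, -0.0766, +0.0000]
eigenvalue magnitudes: 0.2799, 0.2247, 0.2247, 0.1427, 0.1346, 0.0531.
spectral radius ρ = 0.2799; 0.2799 < 1 ⇒ converges.

0.2799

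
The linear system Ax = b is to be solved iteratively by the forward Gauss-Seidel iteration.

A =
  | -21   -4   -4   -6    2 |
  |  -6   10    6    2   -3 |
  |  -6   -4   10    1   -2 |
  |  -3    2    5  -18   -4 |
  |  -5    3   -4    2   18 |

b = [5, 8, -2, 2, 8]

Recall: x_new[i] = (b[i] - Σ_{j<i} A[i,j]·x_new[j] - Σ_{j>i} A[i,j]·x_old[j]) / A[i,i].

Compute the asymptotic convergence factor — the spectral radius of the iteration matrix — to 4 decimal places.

Split A = D + L + U, D = diag(-21, 10, 10, -18, 18).
Gauss-Seidel: T = -(D+L)⁻¹U, row 0 first, T[0,1] = -(-4)/(-21) = -0.1905; later rows by forward substitution.
  T[0,:] = [+0.0000  -0.1905  -0.1905  -0.2857  +0.0952]
  T[1,:] = [+0.0000  -0.1143  -0.7143  -0.3714  +0.3571]
  T[2,:] = [+0.0000  -0.1600  -0.4000  -0.4200  +0.4000]
  T[3,:] = [+0.0000  -0.0254  -0.1587  -0.1103  -0.0873]
  T[4,:] = [+0.0000  -0.0666  -0.0051  -0.0985  +0.0655]
|roots of det(T-λI)|: 0.6965, 0.2271, 0.0668, 0.0668, 0.0000.
ρ = 0.6965; 0.6965 < 1, so it converges for any x₀.

0.6965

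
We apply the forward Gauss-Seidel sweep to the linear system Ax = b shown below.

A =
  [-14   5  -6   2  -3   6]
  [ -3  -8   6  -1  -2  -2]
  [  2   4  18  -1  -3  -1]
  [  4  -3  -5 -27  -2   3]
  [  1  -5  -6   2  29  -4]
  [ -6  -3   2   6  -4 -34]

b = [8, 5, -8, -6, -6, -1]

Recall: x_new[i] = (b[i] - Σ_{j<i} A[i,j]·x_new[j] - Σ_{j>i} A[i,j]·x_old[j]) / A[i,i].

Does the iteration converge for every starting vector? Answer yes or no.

yes

Write A = D+L+U with D = diag(-14, -8, 18, -27, 29, -34).
Gauss-Seidel: T = -(D+L)⁻¹U, row 0 first, T[0,5] = -(6)/(-14) = +0.4286; later rows by forward substitution.
  T[0,:] = [+0.0000, +0.3571, -0.4286, +0.1429, -0.2143, +0.4286]
  T[1,:] = [+0.0000, -0.1339, +0.9107, -0.1786, -0.1696, -0.4107]
  T[2,:] = [+0.0000, -0.0099, -0.1548, +0.0794, +0.2282, +0.0992]
  T[3,:] = [+0.0000, +0.0696, -0.1360, +0.0263, -0.1292, +0.2019]
  T[4,:] = [+0.0000, -0.0423, +0.1492, -0.0211, +0.0343, +0.0589]
  T[5,:] = [+0.0000, -0.0345, -0.0554, +0.0023, +0.0394, -0.0049]
moduli |λ_i(T)| = 0.2668, 0.1730, 0.1489, 0.1489, 0.0262, 0.0000.
ρ = 0.2668; 0.2668 < 1: convergent.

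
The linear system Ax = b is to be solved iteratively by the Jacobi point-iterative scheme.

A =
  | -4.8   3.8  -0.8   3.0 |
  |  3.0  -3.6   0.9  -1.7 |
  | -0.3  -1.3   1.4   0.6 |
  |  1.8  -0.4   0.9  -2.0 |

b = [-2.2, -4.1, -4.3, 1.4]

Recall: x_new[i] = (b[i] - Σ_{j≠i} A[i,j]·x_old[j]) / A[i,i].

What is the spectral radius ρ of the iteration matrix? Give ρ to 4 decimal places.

1.3532

Write A = D+L+U with D = diag(-4.8, -3.6, 1.4, -2).
Jacobi T = -D⁻¹(L+U): T[3,1] = -(-0.4)/(-2) = -0.2000; T[3,3] = 0.
  T[0,:] = [+0.0000  +0.7917  -0.1667  +0.6250]
  T[1,:] = [+0.8333  +0.0000  +0.2500  -0.4722]
  T[2,:] = [+0.2143  +0.9286  +0.0000  -0.4286]
  T[3,:] = [+0.9000  -0.2000  +0.4500  +0.0000]
eigenvalue magnitudes: 1.3532, 0.9360, 0.3469, 0.3469.
ρ = 1.3532; 1.3532 > 1: divergent.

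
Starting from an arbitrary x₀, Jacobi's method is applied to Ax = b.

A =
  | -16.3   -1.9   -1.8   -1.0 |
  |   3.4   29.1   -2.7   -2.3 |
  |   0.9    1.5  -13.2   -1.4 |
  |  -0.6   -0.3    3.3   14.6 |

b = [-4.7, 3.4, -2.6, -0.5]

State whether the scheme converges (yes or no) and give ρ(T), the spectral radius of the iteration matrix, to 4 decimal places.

Split A = D + L + U, D = diag(-16.3, 29.1, -13.2, 14.6).
Jacobi T = -D⁻¹(L+U): T[2,3] = -(-1.4)/(-13.2) = -0.1061; T[2,2] = 0.
  T[0,:] = [+0.0000, -0.1166, -0.1104, -0.0613]
  T[1,:] = [-0.1168, +0.0000, +0.0928, +0.0790]
  T[2,:] = [+0.0682, +0.1136, +0.0000, -0.1061]
  T[3,:] = [+0.0411, +0.0205, -0.2260, +0.0000]
|roots of det(T-λI)|: 0.1709, 0.1397, 0.1397, 0.1078.
ρ = 0.1709; 0.1709 < 1, so it converges for any x₀.

yes, ρ = 0.1709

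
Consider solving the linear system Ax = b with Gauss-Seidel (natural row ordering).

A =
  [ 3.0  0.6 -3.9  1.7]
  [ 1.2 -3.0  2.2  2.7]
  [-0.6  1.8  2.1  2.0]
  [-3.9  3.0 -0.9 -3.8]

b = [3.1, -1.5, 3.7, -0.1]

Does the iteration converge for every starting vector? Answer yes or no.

no

A = D + L + U where D = diag(3, -3, 2.1, -3.8).
T_GS = -(D+L)⁻¹U: row 0 first, T[0,3] = -(1.7)/(3) = -0.5667; later rows by forward substitution.
  T[0,:] = [+0.0000  -0.2000  +1.3000  -0.5667]
  T[1,:] = [+0.0000  -0.0800  +1.2533  +0.6733]
  T[2,:] = [+0.0000  +0.0114  -0.7029  -1.6914]
  T[3,:] = [+0.0000  +0.1394  -0.1783  +1.5138]
|eigenvalues of T|: 1.6240, 0.9829, 0.0898, 0.0000.
ρ(T) = max|λ| = 1.6240; 1.6240 > 1, so it fails to converge.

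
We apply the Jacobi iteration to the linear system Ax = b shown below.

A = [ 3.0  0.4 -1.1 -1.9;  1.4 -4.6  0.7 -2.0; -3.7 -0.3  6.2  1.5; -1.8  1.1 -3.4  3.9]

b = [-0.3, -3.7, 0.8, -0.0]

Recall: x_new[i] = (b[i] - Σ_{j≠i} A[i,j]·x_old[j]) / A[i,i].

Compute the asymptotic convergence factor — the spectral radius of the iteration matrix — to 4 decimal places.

Let D = diag(3, -4.6, 6.2, 3.9); L, U the strict triangles.
T_J = -D⁻¹(L+U): T[1,0] = -(1.4)/(-4.6) = +0.3043; T[1,1] = 0.
  T[0,:] = [+0.0000 -0.1333 +0.3667 +0.6333]
  T[1,:] = [+0.3043 +0.0000 +0.1522 -0.4348]
  T[2,:] = [+0.5968 +0.0484 +0.0000 -0.2419]
  T[3,:] = [+0.4615 -0.2821 +0.8718 +0.0000]
|λ(T)| sorted: 0.8220, 0.5624, 0.5624, 0.0352.
spectral radius ρ = 0.8220; 0.8220 < 1, so it converges for any x₀.

0.8220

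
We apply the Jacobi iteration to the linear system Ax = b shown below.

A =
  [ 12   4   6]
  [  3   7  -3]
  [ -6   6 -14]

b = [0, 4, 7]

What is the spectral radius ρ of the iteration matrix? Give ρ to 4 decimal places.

0.8492

Diagonal D = diag(12, 7, -14); L, U strict lower/upper.
Jacobi: T = -D⁻¹(L+U), T[0,2] = -(6)/(12) = -0.5000; T[0,0] = 0.
  T[0,:] = [+0.0000 -0.3333 -0.5000]
  T[1,:] = [-0.4286 +0.0000 +0.4286]
  T[2,:] = [-0.4286 +0.4286 +0.0000]
|eigenvalues of T|: 0.8492, 0.4286, 0.4206.
ρ = 0.8492; 0.8492 < 1 ⇒ converges.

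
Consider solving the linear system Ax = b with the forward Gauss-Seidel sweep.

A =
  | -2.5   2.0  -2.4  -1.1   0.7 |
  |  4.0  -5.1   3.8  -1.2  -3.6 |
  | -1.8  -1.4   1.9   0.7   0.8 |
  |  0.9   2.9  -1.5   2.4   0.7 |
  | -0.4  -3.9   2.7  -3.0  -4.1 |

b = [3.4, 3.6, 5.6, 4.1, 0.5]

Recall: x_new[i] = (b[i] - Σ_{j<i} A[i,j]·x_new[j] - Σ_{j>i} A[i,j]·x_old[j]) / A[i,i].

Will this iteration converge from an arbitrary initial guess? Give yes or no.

no

Let D = diag(-2.5, -5.1, 1.9, 2.4, -4.1); L, U the strict triangles.
GS T = -(D+L)⁻¹U: row 0 first, T[0,2] = -(-2.4)/(-2.5) = -0.9600; later rows by forward substitution.
  T[0,:] = [+0.0000, +0.8000, -0.9600, -0.4400, +0.2800]
  T[1,:] = [+0.0000, +0.6275, -0.0078, -0.5804, -0.4863]
  T[2,:] = [+0.0000, +1.2202, -0.9153, -1.2129, -0.5141]
  T[3,:] = [+0.0000, -0.2955, -0.2026, +0.1082, -0.1304]
  T[4,:] = [+0.0000, +0.3449, -0.3534, -0.2829, +0.1921]
|roots of det(T-λI)|: 1.1429, 0.9025, 0.2750, 0.0220, 0.0000.
ρ = 1.1429; 1.1429 > 1 ⇒ diverges.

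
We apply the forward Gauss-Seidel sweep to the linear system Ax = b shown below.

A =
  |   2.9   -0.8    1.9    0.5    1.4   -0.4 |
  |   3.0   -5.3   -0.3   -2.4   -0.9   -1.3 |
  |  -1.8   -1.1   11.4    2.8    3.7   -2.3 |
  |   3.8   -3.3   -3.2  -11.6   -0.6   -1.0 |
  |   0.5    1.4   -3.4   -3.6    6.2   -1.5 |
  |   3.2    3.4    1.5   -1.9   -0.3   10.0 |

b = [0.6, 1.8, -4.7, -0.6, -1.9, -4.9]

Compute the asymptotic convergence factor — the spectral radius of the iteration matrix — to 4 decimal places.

Let D = diag(2.9, -5.3, 11.4, -11.6, 6.2, 10); L, U the strict triangles.
GS T = -(D+L)⁻¹U: row 0 first, T[0,2] = -(1.9)/(2.9) = -0.6552; later rows by forward substitution.
  T[0,:] = [+0.0000, +0.2759, -0.6552, -0.1724, -0.4828, +0.1379]
  T[1,:] = [+0.0000, +0.1561, -0.4275, -0.5504, -0.4431, -0.1672]
  T[2,:] = [+0.0000, +0.0586, -0.1447, -0.3259, -0.4435, +0.2074]
  T[3,:] = [+0.0000, +0.0298, -0.0531, +0.1900, +0.0385, -0.0507]
  T[4,:] = [+0.0000, -0.0081, +0.0392, +0.0698, -0.0819, +0.3529]
  T[5,:] = [+0.0000, -0.1447, +0.3678, +0.3294, +0.3765, -0.0174]
|λ(T)| sorted: 0.5463, 0.2641, 0.2641, 0.1260, 0.0032, 0.0000.
ρ = 0.5463; 0.5463 < 1 ⇒ converges.

0.5463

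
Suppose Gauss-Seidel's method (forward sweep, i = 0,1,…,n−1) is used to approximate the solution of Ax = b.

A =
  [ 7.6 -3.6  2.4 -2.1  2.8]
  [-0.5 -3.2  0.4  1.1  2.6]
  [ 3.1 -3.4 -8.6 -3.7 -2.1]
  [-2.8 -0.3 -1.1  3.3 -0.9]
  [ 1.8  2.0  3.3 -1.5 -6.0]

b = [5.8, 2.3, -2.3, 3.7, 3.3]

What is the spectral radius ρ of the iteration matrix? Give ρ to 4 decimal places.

0.8923

Let D = diag(7.6, -3.2, -8.6, 3.3, -6); L, U the strict triangles.
T_GS = -(D+L)⁻¹U: row 0 first, T[0,4] = -(2.8)/(7.6) = -0.3684; later rows by forward substitution.
  T[0,:] = [+0.0000, +0.4737, -0.3158, +0.2763, -0.3684]
  T[1,:] = [+0.0000, -0.0740, +0.1743, +0.3006, +0.8701]
  T[2,:] = [+0.0000, +0.2000, -0.1828, -0.4495, -0.7210]
  T[3,:] = [+0.0000, +0.4619, -0.3130, +0.1120, -0.2011]
  T[4,:] = [+0.0000, +0.1120, -0.0589, -0.0921, -0.1668]
|eigenvalues of T|: 0.8923, 0.4477, 0.1647, 0.0317, 0.0000.
ρ = 0.8923; 0.8923 < 1, so it converges for any x₀.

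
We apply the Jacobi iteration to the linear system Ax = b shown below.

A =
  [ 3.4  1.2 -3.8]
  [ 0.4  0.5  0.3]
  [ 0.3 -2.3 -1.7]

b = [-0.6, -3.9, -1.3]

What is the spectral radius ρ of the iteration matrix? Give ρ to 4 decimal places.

1.4640

A = D + L + U where D = diag(3.4, 0.5, -1.7).
T_J = -D⁻¹(L+U): T[2,1] = -(-2.3)/(-1.7) = -1.3529; T[2,2] = 0.
  T[0,:] = [+0.0000, -0.3529, +1.1176]
  T[1,:] = [-0.8000, +0.0000, -0.6000]
  T[2,:] = [+0.1765, -1.3529, +0.0000]
|eigenvalues of T|: 1.4640, 0.9230, 0.9230.
ρ = 1.4640; 1.4640 > 1 ⇒ diverges.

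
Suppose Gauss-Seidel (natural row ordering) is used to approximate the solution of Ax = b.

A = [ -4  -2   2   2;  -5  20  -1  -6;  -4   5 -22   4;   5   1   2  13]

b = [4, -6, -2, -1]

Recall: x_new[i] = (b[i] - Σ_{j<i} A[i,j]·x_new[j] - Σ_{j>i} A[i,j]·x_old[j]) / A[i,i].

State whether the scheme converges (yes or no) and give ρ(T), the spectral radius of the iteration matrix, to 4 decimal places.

yes, ρ = 0.4309

Diagonal D = diag(-4, 20, -22, 13); L, U strict lower/upper.
T_GS = -(D+L)⁻¹U: row 0 first, T[0,2] = -(2)/(-4) = +0.5000; later rows by forward substitution.
  T[0,:] = [+0.0000  -0.5000  +0.5000  +0.5000]
  T[1,:] = [+0.0000  -0.1250  +0.1750  +0.4250]
  T[2,:] = [+0.0000  +0.0625  -0.0511  +0.1875]
  T[3,:] = [+0.0000  +0.1923  -0.1979  -0.2538]
|roots of det(T-λI)|: 0.4309, 0.0642, 0.0632, 0.0000.
ρ(T) = max|λ| = 0.4309; 0.4309 < 1: convergent.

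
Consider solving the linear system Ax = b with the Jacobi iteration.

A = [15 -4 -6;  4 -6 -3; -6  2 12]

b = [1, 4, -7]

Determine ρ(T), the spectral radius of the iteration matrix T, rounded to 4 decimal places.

Split A = D + L + U, D = diag(15, -6, 12).
Jacobi T = -D⁻¹(L+U): T[1,2] = -(-3)/(-6) = -0.5000; T[1,1] = 0.
  T[0,:] = [+0.0000 +0.2667 +0.4000]
  T[1,:] = [+0.6667 +0.0000 -0.5000]
  T[2,:] = [+0.5000 -0.1667 +0.0000]
|λ(T)| sorted: 0.7772, 0.4784, 0.2988.
ρ = 0.7772; 0.7772 < 1 ⇒ converges.

0.7772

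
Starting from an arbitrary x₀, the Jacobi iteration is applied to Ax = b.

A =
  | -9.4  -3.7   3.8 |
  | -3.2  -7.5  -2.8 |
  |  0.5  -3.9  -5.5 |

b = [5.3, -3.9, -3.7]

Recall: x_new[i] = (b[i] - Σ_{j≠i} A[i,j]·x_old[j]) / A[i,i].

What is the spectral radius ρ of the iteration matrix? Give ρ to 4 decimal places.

Write A = D+L+U with D = diag(-9.4, -7.5, -5.5).
Jacobi T = -D⁻¹(L+U): T[2,1] = -(-3.9)/(-5.5) = -0.7091; T[2,2] = 0.
  T[0,:] = [+0.0000, -0.3936, +0.4043]
  T[1,:] = [-0.4267, +0.0000, -0.3733]
  T[2,:] = [+0.0909, -0.7091, +0.0000]
|eigenvalues of T|: 0.7994, 0.4119, 0.4119.
ρ = 0.7994; 0.7994 < 1 ⇒ converges.

0.7994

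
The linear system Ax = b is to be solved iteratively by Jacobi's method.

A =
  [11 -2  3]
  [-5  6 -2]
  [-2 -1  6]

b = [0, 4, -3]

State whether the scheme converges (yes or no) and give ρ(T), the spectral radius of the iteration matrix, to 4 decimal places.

yes, ρ = 0.4004

Diagonal D = diag(11, 6, 6); L, U strict lower/upper.
Jacobi T = -D⁻¹(L+U): T[1,2] = -(-2)/(6) = +0.3333; T[1,1] = 0.
  T[0,:] = [+0.0000  +0.1818  -0.2727]
  T[1,:] = [+0.8333  +0.0000  +0.3333]
  T[2,:] = [+0.3333  +0.1667  +0.0000]
|eigenvalues of T|: 0.4004, 0.2101, 0.2101.
ρ(T) = max|λ| = 0.4004; 0.4004 < 1 ⇒ converges.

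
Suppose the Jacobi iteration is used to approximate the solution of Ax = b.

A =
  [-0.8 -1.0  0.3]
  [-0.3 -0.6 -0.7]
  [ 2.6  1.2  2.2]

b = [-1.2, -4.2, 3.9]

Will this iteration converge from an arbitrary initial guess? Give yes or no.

no

Let D = diag(-0.8, -0.6, 2.2); L, U the strict triangles.
Jacobi: T = -D⁻¹(L+U), T[1,0] = -(-0.3)/(-0.6) = -0.5000; T[1,1] = 0.
  T[0,:] = [+0.0000 -1.2500 +0.3750]
  T[1,:] = [-0.5000 +0.0000 -1.1667]
  T[2,:] = [-1.1818 -0.5455 +0.0000]
moduli |λ_i(T)| = 1.4045, 1.0744, 1.0744.
ρ(T) = max|λ| = 1.4045; 1.4045 > 1, so it fails to converge.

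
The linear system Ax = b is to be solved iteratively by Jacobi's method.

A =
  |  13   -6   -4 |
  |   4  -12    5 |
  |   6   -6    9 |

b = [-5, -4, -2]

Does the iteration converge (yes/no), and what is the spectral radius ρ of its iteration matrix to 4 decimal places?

A = D + L + U where D = diag(13, -12, 9).
Jacobi: T = -D⁻¹(L+U), T[1,0] = -(4)/(-12) = +0.3333; T[1,1] = 0.
  T[0,:] = [+0.0000  +0.4615  +0.3077]
  T[1,:] = [+0.3333  +0.0000  +0.4167]
  T[2,:] = [-0.6667  +0.6667  +0.0000]
|roots of det(T-λI)|: 0.5749, 0.3226, 0.3226.
ρ = 0.5749; 0.5749 < 1, so it converges for any x₀.

yes, ρ = 0.5749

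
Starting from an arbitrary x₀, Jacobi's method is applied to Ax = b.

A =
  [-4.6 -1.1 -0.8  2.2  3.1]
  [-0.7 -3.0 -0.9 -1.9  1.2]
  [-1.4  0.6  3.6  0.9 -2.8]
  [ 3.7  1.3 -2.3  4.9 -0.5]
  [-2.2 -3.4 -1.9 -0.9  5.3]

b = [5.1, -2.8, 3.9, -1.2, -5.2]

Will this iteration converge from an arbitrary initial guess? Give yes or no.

Write A = D+L+U with D = diag(-4.6, -3, 3.6, 4.9, 5.3).
Jacobi T = -D⁻¹(L+U): T[4,1] = -(-3.4)/(5.3) = +0.6415; T[4,4] = 0.
  T[0,:] = [+0.0000  -0.2391  -0.1739  +0.4783  +0.6739]
  T[1,:] = [-0.2333  +0.0000  -0.3000  -0.6333  +0.4000]
  T[2,:] = [+0.3889  -0.1667  +0.0000  -0.2500  +0.7778]
  T[3,:] = [-0.7551  -0.2653  +0.4694  +0.0000  +0.1020]
  T[4,:] = [+0.4151  +0.6415  +0.3585  +0.1698  +0.0000]
|roots of det(T-λI)|: 1.1692, 0.7192, 0.7192, 0.6432, 0.6432.
ρ = 1.1692; 1.1692 > 1 ⇒ diverges.

no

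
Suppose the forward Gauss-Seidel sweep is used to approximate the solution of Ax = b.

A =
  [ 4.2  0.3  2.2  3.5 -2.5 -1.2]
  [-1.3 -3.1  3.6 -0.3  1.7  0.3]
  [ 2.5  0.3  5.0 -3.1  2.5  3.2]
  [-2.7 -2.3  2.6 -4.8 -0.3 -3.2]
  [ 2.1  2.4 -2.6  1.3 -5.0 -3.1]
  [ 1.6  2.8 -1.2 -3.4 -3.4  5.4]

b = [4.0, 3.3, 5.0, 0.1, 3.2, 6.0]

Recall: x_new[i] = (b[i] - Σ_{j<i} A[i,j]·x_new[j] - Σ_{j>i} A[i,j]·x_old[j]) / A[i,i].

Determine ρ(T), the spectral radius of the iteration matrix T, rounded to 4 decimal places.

1.2896

Diagonal D = diag(4.2, -3.1, 5, -4.8, -5, 5.4); L, U strict lower/upper.
Gauss-Seidel: T = -(D+L)⁻¹U, row 0 first, T[0,5] = -(-1.2)/(4.2) = +0.2857; later rows by forward substitution.
  T[0,:] = [+0.0000 -0.0714 -0.5238 -0.8333 +0.5952 +0.2857]
  T[1,:] = [+0.0000 +0.0300 +1.3810 +0.2527 +0.2988 -0.0230]
  T[2,:] = [+0.0000 +0.0339 +0.1790 +1.0215 -0.8155 -0.7815]
  T[3,:] = [+0.0000 +0.0442 -0.2701 +0.9010 -0.9822 -1.2396]
  T[4,:] = [+0.0000 -0.0218 +0.2795 -0.5256 +0.5621 -0.4270]
  T[5,:] = [+0.0000 +0.0273 -0.5151 +0.5792 -0.7770 -1.2957]
|roots of det(T-λI)|: 1.2896, 0.8503, 0.8503, 0.0259, 0.0244, 0.0000.
ρ = 1.2896; 1.2896 > 1, so it fails to converge.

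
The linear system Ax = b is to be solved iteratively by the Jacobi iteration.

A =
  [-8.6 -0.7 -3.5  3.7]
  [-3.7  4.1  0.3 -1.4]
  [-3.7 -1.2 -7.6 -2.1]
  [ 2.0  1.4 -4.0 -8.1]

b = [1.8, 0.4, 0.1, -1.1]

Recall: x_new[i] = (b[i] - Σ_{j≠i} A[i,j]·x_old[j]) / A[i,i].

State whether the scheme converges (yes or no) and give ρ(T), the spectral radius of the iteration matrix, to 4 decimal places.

yes, ρ = 0.8965

A = D + L + U where D = diag(-8.6, 4.1, -7.6, -8.1).
Jacobi: T = -D⁻¹(L+U), T[1,2] = -(0.3)/(4.1) = -0.0732; T[1,1] = 0.
  T[0,:] = [+0.0000, -0.0814, -0.4070, +0.4302]
  T[1,:] = [+0.9024, +0.0000, -0.0732, +0.3415]
  T[2,:] = [-0.4868, -0.1579, +0.0000, -0.2763]
  T[3,:] = [+0.2469, +0.1728, -0.4938, +0.0000]
|eigenvalues of T|: 0.8965, 0.4511, 0.4511, 0.2516.
ρ(T) = max|λ| = 0.8965; 0.8965 < 1 ⇒ converges.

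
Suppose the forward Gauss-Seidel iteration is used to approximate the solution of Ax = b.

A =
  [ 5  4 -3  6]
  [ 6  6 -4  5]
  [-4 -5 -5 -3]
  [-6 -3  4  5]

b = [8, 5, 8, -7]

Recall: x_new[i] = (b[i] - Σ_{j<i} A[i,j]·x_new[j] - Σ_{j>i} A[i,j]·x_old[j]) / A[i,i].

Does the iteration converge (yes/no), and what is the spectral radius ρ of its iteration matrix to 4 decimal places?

no, ρ = 1.1922

A = D + L + U where D = diag(5, 6, -5, 5).
T_GS = -(D+L)⁻¹U: row 0 first, T[0,2] = -(-3)/(5) = +0.6000; later rows by forward substitution.
  T[0,:] = [+0.0000, -0.8000, +0.6000, -1.2000]
  T[1,:] = [+0.0000, +0.8000, +0.0667, +0.3667]
  T[2,:] = [+0.0000, -0.1600, -0.5467, -0.0067]
  T[3,:] = [+0.0000, -0.3520, +1.1973, -1.2147]
|roots of det(T-λI)|: 1.1922, 0.6946, 0.4637, 0.0000.
ρ = 1.1922; 1.1922 > 1, so it fails to converge.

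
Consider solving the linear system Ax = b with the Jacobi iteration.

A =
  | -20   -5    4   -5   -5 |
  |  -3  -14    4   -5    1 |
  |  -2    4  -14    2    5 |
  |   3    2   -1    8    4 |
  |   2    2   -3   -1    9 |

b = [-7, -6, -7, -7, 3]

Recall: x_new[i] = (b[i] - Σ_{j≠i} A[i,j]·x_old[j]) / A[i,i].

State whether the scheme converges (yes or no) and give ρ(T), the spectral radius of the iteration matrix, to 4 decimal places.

Let D = diag(-20, -14, -14, 8, 9); L, U the strict triangles.
Jacobi: T = -D⁻¹(L+U), T[4,2] = -(-3)/(9) = +0.3333; T[4,4] = 0.
  T[0,:] = [+0.0000, -0.2500, +0.2000, -0.2500, -0.2500]
  T[1,:] = [-0.2143, +0.0000, +0.2857, -0.3571, +0.0714]
  T[2,:] = [-0.1429, +0.2857, +0.0000, +0.1429, +0.3571]
  T[3,:] = [-0.3750, -0.2500, +0.1250, +0.0000, -0.5000]
  T[4,:] = [-0.2222, -0.2222, +0.3333, +0.1111, +0.0000]
|λ(T)| sorted: 0.8246, 0.3001, 0.2942, 0.2942, 0.0536.
spectral radius ρ = 0.8246; 0.8246 < 1 ⇒ converges.

yes, ρ = 0.8246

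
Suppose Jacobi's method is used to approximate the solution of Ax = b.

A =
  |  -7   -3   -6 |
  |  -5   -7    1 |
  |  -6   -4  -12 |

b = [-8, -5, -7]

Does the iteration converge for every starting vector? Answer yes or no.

yes

Write A = D+L+U with D = diag(-7, -7, -12).
T_J = -D⁻¹(L+U): T[1,2] = -(1)/(-7) = +0.1429; T[1,1] = 0.
  T[0,:] = [+0.0000  -0.4286  -0.8571]
  T[1,:] = [-0.7143  +0.0000  +0.1429]
  T[2,:] = [-0.5000  -0.3333  +0.0000]
|eigenvalues of T|: 0.9342, 0.6474, 0.2868.
spectral radius ρ = 0.9342; 0.9342 < 1: convergent.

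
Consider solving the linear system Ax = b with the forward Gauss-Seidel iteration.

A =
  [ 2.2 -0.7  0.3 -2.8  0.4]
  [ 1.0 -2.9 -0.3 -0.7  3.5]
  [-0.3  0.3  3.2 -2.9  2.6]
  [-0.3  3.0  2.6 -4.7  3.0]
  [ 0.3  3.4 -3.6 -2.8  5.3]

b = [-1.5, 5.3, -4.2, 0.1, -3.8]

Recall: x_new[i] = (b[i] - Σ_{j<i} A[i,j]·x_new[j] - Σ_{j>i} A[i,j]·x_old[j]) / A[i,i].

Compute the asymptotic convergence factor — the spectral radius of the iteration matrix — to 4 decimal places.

Split A = D + L + U, D = diag(2.2, -2.9, 3.2, -4.7, 5.3).
Gauss-Seidel: T = -(D+L)⁻¹U, row 0 first, T[0,4] = -(0.4)/(2.2) = -0.1818; later rows by forward substitution.
  T[0,:] = [+0.0000 +0.3182 -0.1364 +1.2727 -0.1818]
  T[1,:] = [+0.0000 +0.1097 -0.1505 +0.1975 +1.1442]
  T[2,:] = [+0.0000 +0.0195 +0.0013 +1.0071 -0.9368]
  T[3,:] = [+0.0000 +0.0605 -0.0866 +0.6019 +0.8620]
  T[4,:] = [+0.0000 -0.0431 +0.0594 +0.8033 -0.9047]
|λ(T)| sorted: 1.1335, 0.9633, 0.0314, 0.0314, 0.0000.
ρ(T) = max|λ| = 1.1335; 1.1335 > 1, so it fails to converge.

1.1335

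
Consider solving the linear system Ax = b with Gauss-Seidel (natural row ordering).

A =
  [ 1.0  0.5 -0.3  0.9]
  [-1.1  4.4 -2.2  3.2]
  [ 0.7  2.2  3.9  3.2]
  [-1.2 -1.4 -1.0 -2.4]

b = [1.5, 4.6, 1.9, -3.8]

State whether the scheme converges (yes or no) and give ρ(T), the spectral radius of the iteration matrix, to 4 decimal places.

Diagonal D = diag(1, 4.4, 3.9, -2.4); L, U strict lower/upper.
Gauss-Seidel: T = -(D+L)⁻¹U, row 0 first, T[0,3] = -(0.9)/(1) = -0.9000; later rows by forward substitution.
  T[0,:] = [+0.0000  -0.5000  +0.3000  -0.9000]
  T[1,:] = [+0.0000  -0.1250  +0.5750  -0.9523]
  T[2,:] = [+0.0000  +0.1603  -0.3782  -0.1218]
  T[3,:] = [+0.0000  +0.2561  -0.3278  +1.0562]
eigenvalue magnitudes: 0.8493, 0.5259, 0.2296, 0.0000.
ρ(T) = max|λ| = 0.8493; 0.8493 < 1, so it converges for any x₀.

yes, ρ = 0.8493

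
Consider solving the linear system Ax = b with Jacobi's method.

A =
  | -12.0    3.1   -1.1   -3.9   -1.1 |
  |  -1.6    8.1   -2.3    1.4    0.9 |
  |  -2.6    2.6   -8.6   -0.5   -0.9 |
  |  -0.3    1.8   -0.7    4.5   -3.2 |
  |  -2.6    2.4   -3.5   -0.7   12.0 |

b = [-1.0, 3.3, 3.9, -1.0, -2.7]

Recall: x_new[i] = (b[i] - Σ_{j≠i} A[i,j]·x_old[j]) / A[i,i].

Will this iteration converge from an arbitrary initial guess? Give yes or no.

yes

A = D + L + U where D = diag(-12, 8.1, -8.6, 4.5, 12).
T_J = -D⁻¹(L+U): T[3,4] = -(-3.2)/(4.5) = +0.7111; T[3,3] = 0.
  T[0,:] = [+0.0000, +0.2583, -0.0917, -0.3250, -0.0917]
  T[1,:] = [+0.1975, +0.0000, +0.2840, -0.1728, -0.1111]
  T[2,:] = [-0.3023, +0.3023, +0.0000, -0.0581, -0.1047]
  T[3,:] = [+0.0667, -0.4000, +0.1556, +0.0000, +0.7111]
  T[4,:] = [+0.2167, -0.2000, +0.2917, +0.0583, +0.0000]
moduli |λ_i(T)| = 0.5006, 0.3811, 0.1287, 0.1287, 0.1176.
ρ(T) = max|λ| = 0.5006; 0.5006 < 1 ⇒ converges.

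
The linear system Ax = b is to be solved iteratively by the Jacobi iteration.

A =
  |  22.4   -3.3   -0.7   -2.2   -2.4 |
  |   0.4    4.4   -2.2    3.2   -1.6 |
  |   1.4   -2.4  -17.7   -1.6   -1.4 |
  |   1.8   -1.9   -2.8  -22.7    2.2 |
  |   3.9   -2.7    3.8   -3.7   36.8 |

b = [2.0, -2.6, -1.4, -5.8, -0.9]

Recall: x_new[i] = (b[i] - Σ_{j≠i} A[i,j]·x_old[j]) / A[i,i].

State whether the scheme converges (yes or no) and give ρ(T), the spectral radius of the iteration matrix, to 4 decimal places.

A = D + L + U where D = diag(22.4, 4.4, -17.7, -22.7, 36.8).
Jacobi: T = -D⁻¹(L+U), T[1,4] = -(-1.6)/(4.4) = +0.3636; T[1,1] = 0.
  T[0,:] = [+0.0000, +0.1473, +0.0312, +0.0982, +0.1071]
  T[1,:] = [-0.0909, +0.0000, +0.5000, -0.7273, +0.3636]
  T[2,:] = [+0.0791, -0.1356, +0.0000, -0.0904, -0.0791]
  T[3,:] = [+0.0793, -0.0837, -0.1233, +0.0000, +0.0969]
  T[4,:] = [-0.1060, +0.0734, -0.1033, +0.1005, +0.0000]
moduli |λ_i(T)| = 0.3326, 0.2508, 0.2508, 0.0911, 0.0316.
spectral radius ρ = 0.3326; 0.3326 < 1: convergent.

yes, ρ = 0.3326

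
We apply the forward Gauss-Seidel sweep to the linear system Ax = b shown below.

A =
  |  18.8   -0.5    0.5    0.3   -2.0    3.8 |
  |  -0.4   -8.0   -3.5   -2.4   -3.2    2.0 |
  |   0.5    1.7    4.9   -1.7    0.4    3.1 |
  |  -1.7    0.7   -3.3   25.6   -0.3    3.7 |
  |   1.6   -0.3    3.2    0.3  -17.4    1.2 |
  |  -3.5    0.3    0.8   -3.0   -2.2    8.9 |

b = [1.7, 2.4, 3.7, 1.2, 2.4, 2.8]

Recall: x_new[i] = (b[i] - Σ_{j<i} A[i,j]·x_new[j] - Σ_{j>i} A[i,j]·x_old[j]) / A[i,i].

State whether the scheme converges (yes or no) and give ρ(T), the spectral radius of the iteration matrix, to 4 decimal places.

Let D = diag(18.8, -8, 4.9, 25.6, -17.4, 8.9); L, U the strict triangles.
Gauss-Seidel: T = -(D+L)⁻¹U, row 0 first, T[0,1] = -(-0.5)/(18.8) = +0.0266; later rows by forward substitution.
  T[0,:] = [+0.0000, +0.0266, -0.0266, -0.0160, +0.1064, -0.2021]
  T[1,:] = [+0.0000, -0.0013, -0.4362, -0.2992, -0.4053, +0.2601]
  T[2,:] = [+0.0000, -0.0023, +0.1540, +0.4524, +0.0481, -0.7023]
  T[3,:] = [+0.0000, +0.0015, +0.0300, +0.0654, +0.0361, -0.2556]
  T[4,:] = [+0.0000, +0.0021, +0.0339, +0.0880, +0.0262, -0.0877]
  T[5,:] = [+0.0000, +0.0117, +0.0089, +0.0070, +0.0698, -0.1330]
moduli |λ_i(T)| = 0.2559, 0.1233, 0.1025, 0.1025, 0.0039, 0.0000.
ρ(T) = max|λ| = 0.2559; 0.2559 < 1, so it converges for any x₀.

yes, ρ = 0.2559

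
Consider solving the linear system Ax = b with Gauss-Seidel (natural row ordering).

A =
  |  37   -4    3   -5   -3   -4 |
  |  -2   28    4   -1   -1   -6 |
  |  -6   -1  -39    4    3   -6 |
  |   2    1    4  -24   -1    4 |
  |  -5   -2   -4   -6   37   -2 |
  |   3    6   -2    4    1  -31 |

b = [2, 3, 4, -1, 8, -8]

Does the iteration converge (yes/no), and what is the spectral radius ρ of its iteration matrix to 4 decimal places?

Let D = diag(37, 28, -39, -24, 37, -31); L, U the strict triangles.
GS T = -(D+L)⁻¹U: row 0 first, T[0,5] = -(-4)/(37) = +0.1081; later rows by forward substitution.
  T[0,:] = [+0.0000 +0.1081 -0.0811 +0.1351 +0.0811 +0.1081]
  T[1,:] = [+0.0000 +0.0077 -0.1486 +0.0454 +0.0415 +0.2220]
  T[2,:] = [+0.0000 -0.0168 +0.0163 +0.0806 +0.0634 -0.1762]
  T[3,:] = [+0.0000 +0.0065 -0.0102 +0.0266 -0.0226 +0.1556]
  T[4,:] = [+0.0000 +0.0143 -0.0189 +0.0337 +0.0164 +0.0868]
  T[5,:] = [+0.0000 +0.0143 -0.0396 +0.0212 +0.0094 +0.0877]
|eigenvalues of T|: 0.1695, 0.0669, 0.0662, 0.0306, 0.0150, 0.0000.
ρ = 0.1695; 0.1695 < 1, so it converges for any x₀.

yes, ρ = 0.1695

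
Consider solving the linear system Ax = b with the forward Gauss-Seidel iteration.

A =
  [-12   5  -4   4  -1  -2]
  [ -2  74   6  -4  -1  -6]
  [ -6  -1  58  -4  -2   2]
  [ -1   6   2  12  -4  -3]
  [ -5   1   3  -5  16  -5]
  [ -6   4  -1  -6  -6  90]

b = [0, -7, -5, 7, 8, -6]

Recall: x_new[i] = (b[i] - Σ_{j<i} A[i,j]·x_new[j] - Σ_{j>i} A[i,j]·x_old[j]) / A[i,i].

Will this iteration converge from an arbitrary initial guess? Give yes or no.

yes

A = D + L + U where D = diag(-12, 74, 58, 12, 16, 90).
Gauss-Seidel: T = -(D+L)⁻¹U, row 0 first, T[0,1] = -(5)/(-12) = +0.4167; later rows by forward substitution.
  T[0,:] = [+0.0000, +0.4167, -0.3333, +0.3333, -0.0833, -0.1667]
  T[1,:] = [+0.0000, +0.0113, -0.0901, +0.0631, +0.0113, +0.0766]
  T[2,:] = [+0.0000, +0.0433, -0.0360, +0.1045, +0.0261, -0.0504]
  T[3,:] = [+0.0000, +0.0219, +0.0233, -0.0212, +0.3164, +0.2062]
  T[4,:] = [+0.0000, +0.1282, -0.0845, +0.0740, +0.0672, +0.3295]
  T[5,:] = [+0.0000, +0.0378, -0.0227, +0.0241, +0.0198, +0.0206]
eigenvalue magnitudes: 0.2365, 0.1191, 0.1191, 0.0795, 0.0608, 0.0000.
spectral radius ρ = 0.2365; 0.2365 < 1: convergent.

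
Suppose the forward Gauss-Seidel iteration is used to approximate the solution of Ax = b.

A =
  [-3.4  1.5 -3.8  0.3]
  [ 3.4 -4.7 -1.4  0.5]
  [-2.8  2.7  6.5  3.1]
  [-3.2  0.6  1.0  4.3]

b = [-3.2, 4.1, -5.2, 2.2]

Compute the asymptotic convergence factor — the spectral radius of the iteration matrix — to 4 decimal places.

0.8544

A = D + L + U where D = diag(-3.4, -4.7, 6.5, 4.3).
Gauss-Seidel: T = -(D+L)⁻¹U, row 0 first, T[0,3] = -(0.3)/(-3.4) = +0.0882; later rows by forward substitution.
  T[0,:] = [+0.0000 +0.4412 -1.1176 +0.0882]
  T[1,:] = [+0.0000 +0.3191 -1.1064 +0.1702]
  T[2,:] = [+0.0000 +0.0575 -0.0219 -0.5096]
  T[3,:] = [+0.0000 +0.2704 -0.6723 +0.1604]
|roots of det(T-λI)|: 0.8544, 0.2336, 0.2336, 0.0000.
ρ = 0.8544; 0.8544 < 1: convergent.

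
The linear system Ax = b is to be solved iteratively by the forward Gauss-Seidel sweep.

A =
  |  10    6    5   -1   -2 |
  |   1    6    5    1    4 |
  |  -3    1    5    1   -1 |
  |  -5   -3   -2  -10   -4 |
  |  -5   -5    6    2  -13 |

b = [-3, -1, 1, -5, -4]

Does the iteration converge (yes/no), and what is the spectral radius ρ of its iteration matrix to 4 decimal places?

Split A = D + L + U, D = diag(10, 6, 5, -10, -13).
T_GS = -(D+L)⁻¹U: row 0 first, T[0,1] = -(6)/(10) = -0.6000; later rows by forward substitution.
  T[0,:] = [+0.0000, -0.6000, -0.5000, +0.1000, +0.2000]
  T[1,:] = [+0.0000, +0.1000, -0.7500, -0.1833, -0.7000]
  T[2,:] = [+0.0000, -0.3800, -0.1500, -0.1033, +0.4600]
  T[3,:] = [+0.0000, +0.3460, +0.5050, +0.0257, -0.3820]
  T[4,:] = [+0.0000, +0.0702, +0.4892, -0.0117, +0.3458]
|eigenvalues of T|: 0.8502, 0.3900, 0.3900, 0.1190, 0.0000.
ρ(T) = max|λ| = 0.8502; 0.8502 < 1: convergent.

yes, ρ = 0.8502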